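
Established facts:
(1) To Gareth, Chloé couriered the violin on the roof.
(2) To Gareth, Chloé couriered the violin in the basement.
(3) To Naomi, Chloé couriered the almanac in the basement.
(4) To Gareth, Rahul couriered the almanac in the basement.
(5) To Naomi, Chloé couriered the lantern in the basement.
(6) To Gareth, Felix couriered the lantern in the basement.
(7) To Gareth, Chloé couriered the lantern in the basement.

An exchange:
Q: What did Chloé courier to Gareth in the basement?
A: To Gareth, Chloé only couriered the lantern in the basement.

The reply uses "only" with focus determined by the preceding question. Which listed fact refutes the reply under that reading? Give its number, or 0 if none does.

2

The question "What did ...?" targets the thing, so in the reply the focus falls on "the lantern".
"Only" then excludes alternative things while the background — Chloé as agent and Gareth as recipient and in the basement as setting — is held fixed.
Fact (2) keeps Chloé as agent and Gareth as recipient and in the basement as setting but has thing = the violin; that refutes the reply.
(Fact (5) would refute a reading with focus on the recipient — but that is not what the question asks.)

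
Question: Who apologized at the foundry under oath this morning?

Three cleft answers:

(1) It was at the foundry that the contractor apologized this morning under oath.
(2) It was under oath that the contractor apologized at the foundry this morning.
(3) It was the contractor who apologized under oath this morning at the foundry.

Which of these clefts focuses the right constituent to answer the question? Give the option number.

The question word "who" targets the subject (agent).
Option (1) clefts "at the foundry" — the location, not what was asked.
Option (2) clefts "under oath" — the manner, not what was asked.
Option (3) clefts "the contractor" — that matches what the question asks about.
So the congruent reply is (3).

3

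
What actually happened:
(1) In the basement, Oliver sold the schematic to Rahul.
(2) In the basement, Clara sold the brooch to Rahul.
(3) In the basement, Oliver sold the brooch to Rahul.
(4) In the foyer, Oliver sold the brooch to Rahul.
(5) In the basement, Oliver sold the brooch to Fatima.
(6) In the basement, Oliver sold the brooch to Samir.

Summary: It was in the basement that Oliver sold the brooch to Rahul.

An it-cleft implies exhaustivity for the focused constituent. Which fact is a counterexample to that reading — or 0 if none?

Focus of the cleft: "in the basement" (the setting). Presupposed background: Oliver as agent and the brooch as thing and Rahul as recipient.
The exhaustive reading says no other setting fits that background.
Fact (4) shares the background but with setting = in the foyer; exhaustivity is violated.

4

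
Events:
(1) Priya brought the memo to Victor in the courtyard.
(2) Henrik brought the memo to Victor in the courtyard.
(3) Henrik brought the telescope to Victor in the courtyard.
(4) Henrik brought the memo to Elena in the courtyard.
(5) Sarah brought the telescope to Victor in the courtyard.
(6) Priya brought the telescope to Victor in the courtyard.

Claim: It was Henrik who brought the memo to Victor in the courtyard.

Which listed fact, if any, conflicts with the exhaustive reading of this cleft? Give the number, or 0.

1

Focus of the cleft: "Henrik" (the agent). Presupposed background: same thing, recipient, setting (the memo / Victor / in the courtyard).
The exhaustive reading says no other agent fits that background.
But fact (1) also has same thing, recipient, setting (the memo / Victor / in the courtyard), with agent = Priya — so the exhaustive reading fails.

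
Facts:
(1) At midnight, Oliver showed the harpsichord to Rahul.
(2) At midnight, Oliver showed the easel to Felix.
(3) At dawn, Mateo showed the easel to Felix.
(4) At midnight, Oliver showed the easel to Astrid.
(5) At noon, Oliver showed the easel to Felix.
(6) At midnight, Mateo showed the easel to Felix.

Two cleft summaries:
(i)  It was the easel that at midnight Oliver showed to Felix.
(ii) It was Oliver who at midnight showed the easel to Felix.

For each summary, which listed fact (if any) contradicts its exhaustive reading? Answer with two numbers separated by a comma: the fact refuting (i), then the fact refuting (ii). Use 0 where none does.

0, 6

(i): focus "the easel". No fact shares same agent, recipient, setting (Oliver / Felix / at midnight) with a different thing. 0.
(ii): focus "Oliver". Looking for same thing, recipient, setting (the easel / Felix / at midnight) with some other agent — fact (6) has Mateo there. Refuted.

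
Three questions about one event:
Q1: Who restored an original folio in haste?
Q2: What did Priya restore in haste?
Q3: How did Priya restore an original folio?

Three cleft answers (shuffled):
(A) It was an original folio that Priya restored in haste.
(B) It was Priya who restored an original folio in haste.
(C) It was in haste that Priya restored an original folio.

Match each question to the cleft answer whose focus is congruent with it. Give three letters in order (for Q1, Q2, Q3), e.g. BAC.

BAC

Q1 asks about the subject (agent); cleft (B) focuses "Priya", which is the subject (agent) — so Q1 → B.
Q2 asks about the direct object; cleft (A) focuses "an original folio", which is the direct object — so Q2 → A.
Q3 asks about the manner; cleft (C) focuses "in haste", which is the manner — so Q3 → C.
Mapping: Q1→B, Q2→A, Q3→C.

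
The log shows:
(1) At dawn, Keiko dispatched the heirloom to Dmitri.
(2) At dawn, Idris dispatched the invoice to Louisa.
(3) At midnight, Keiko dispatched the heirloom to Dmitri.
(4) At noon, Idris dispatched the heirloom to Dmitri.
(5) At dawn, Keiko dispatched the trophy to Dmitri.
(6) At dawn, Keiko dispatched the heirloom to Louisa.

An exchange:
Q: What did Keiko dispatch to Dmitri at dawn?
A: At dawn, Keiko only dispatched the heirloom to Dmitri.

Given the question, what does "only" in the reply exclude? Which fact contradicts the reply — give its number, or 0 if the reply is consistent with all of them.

5

Answering "What did ...?" puts focus on the thing — here, "the heirloom".
"Only" then excludes alternative things while the background — agent = Keiko, recipient = Dmitri, setting = at dawn — is held fixed.
Fact (5) shares the background with a different thing (the trophy) — counterexample.
(Fact (6) would refute a reading with focus on the recipient — but that is not what the question asks.)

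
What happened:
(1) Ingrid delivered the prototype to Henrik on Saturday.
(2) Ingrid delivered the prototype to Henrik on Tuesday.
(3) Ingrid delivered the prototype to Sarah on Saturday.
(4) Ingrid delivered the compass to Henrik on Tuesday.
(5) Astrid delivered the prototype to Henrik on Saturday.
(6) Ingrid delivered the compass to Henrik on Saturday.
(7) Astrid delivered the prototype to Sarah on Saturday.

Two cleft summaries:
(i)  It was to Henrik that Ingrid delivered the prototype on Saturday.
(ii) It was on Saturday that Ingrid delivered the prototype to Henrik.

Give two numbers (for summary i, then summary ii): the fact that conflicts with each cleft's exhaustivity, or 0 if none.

(i): focus "Henrik". Looking for agent = Ingrid, thing = the prototype, setting = on Saturday with some other recipient — fact (3) has Sarah there. Refuted.
(ii): focus "on Saturday". Looking for agent = Ingrid, thing = the prototype, recipient = Henrik with some other setting — fact (2) has on Tuesday there. Refuted.

3, 2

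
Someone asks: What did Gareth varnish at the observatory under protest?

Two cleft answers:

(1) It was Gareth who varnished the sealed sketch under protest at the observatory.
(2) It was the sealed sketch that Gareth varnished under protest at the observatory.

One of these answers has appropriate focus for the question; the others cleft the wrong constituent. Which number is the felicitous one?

The question word "what" targets the direct object.
Option (1) clefts "Gareth" — the subject (agent), not what was asked.
Option (2) clefts "the sealed sketch" — that matches what the question asks about.
So the congruent reply is (2).

2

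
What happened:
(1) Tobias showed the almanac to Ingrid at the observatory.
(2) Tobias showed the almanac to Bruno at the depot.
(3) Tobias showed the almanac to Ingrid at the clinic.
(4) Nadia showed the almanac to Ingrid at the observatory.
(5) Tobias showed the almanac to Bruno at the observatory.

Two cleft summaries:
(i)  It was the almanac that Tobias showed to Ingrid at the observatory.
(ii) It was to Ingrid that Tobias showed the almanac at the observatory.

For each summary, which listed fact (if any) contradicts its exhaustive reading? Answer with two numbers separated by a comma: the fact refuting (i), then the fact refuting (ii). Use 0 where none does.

(i): focus "the almanac". No fact shares agent = Tobias, recipient = Ingrid, setting = at the observatory with a different thing. 0.
(ii): focus "Ingrid". Looking for agent = Tobias, thing = the almanac, setting = at the observatory with some other recipient — fact (5) has Bruno there. Refuted.

0, 5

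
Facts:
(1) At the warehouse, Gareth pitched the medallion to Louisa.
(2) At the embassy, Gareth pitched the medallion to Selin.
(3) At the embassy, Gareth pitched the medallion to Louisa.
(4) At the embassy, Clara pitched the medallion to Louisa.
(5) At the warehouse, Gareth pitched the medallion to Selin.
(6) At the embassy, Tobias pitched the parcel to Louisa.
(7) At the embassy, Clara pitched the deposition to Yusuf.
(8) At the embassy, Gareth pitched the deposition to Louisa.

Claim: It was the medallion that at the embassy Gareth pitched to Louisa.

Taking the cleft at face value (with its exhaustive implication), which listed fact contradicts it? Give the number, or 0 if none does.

8

The cleft puts "the medallion" in focus and presupposes the open proposition with agent = Gareth, recipient = Louisa, setting = at the embassy.
The exhaustive reading says no other thing fits that background.
Fact (8) shares the background but with thing = the deposition; exhaustivity is violated.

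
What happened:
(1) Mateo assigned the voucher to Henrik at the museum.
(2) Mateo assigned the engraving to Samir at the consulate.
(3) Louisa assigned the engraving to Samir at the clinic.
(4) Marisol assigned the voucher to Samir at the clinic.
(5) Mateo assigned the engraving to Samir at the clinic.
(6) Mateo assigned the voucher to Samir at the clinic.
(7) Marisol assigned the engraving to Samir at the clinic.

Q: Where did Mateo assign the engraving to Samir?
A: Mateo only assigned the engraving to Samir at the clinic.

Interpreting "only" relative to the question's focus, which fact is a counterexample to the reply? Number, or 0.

2

Answering "Where did ...?" puts focus on the setting — here, "at the clinic".
"Only" then excludes alternative settings while the background — Mateo as agent and the engraving as thing and Samir as recipient — is held fixed.
Fact (2) keeps Mateo as agent and the engraving as thing and Samir as recipient but has setting = at the consulate; that refutes the reply.
(Fact (6) would refute a reading with focus on the thing — but that is not what the question asks.)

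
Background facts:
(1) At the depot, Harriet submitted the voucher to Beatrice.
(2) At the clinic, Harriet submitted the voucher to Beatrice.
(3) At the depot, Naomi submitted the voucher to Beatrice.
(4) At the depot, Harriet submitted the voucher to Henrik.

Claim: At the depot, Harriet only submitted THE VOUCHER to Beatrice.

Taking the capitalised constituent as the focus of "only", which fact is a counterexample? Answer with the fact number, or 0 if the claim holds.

0

The capitals mark "the voucher" as focus. So "only" rules out other things, with the rest (same agent, recipient, setting (Harriet / Beatrice / at the depot)) as background.
Every other fact changes something in the background, not just the thing. Nothing refutes the claim.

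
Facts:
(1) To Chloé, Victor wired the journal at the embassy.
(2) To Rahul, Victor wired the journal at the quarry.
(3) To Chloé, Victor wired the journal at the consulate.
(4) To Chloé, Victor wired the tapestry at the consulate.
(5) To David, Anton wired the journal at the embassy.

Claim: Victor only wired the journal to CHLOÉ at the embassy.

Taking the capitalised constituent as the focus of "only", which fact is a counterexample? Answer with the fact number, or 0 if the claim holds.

0

Focus (in capitals) is "Chloé" — the recipient. "Only" excludes alternative recipients while holding fixed same agent, thing, setting (Victor / the journal / at the embassy).
Every other fact changes something in the background, not just the recipient. Nothing refutes the claim.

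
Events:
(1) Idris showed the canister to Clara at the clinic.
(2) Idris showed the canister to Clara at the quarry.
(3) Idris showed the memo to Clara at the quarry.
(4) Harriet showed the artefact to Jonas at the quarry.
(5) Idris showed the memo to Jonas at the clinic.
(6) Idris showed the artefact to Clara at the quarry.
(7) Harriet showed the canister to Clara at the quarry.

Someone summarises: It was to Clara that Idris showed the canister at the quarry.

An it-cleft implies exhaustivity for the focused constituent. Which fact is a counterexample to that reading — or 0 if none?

0

Focus of the cleft: "Clara" (the recipient). Presupposed background: same agent, thing, setting (Idris / the canister / at the quarry).
Exhaustivity: Clara is the only recipient satisfying that background.
Every other fact differs from the presupposition on some backgrounded slot, so none challenges the exhaustivity.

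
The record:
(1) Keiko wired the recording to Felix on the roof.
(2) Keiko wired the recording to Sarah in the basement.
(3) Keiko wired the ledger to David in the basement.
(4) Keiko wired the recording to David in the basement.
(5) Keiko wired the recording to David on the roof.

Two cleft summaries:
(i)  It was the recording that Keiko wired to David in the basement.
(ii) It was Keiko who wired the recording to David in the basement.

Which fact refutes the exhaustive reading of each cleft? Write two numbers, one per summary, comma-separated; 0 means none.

Summary (i) focuses "the recording" (the thing); background agent = Keiko, recipient = David, setting = in the basement. Fact (3) matches that background with thing = the ledger — refutes (i).
Summary (ii) focuses "Keiko" (the agent); background thing = the recording, recipient = David, setting = in the basement. No fact matches that background with a different agent, so 0.

3, 0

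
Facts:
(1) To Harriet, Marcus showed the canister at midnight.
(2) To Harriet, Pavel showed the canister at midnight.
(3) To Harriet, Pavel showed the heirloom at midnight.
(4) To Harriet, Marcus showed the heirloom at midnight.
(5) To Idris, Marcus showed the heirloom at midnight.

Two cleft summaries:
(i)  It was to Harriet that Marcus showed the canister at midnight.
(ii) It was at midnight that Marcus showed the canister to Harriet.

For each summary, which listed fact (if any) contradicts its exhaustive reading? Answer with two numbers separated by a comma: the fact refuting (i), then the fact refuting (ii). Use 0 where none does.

0, 0

(i): focus "Harriet". No fact shares Marcus as agent and the canister as thing and at midnight as setting with a different recipient. 0.
(ii): focus "at midnight". No fact shares Marcus as agent and the canister as thing and Harriet as recipient with a different setting. 0.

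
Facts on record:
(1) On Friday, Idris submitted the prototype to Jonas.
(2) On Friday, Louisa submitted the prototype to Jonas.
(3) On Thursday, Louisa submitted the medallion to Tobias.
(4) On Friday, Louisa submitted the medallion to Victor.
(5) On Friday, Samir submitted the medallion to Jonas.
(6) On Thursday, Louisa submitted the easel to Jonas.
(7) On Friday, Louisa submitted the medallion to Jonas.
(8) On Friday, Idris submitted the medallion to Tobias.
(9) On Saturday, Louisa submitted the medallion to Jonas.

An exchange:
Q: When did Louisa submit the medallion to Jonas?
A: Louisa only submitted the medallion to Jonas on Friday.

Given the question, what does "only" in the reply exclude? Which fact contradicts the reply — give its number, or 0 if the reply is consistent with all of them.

Answering "When did ...?" puts focus on the setting — here, "on Friday".
"Only" then excludes alternative settings while the background — agent = Louisa, thing = the medallion, recipient = Jonas — is held fixed.
Fact (9) shares the background with a different setting (on Saturday) — counterexample.
(Fact (2) would refute a reading with focus on the thing — but that is not what the question asks.)

9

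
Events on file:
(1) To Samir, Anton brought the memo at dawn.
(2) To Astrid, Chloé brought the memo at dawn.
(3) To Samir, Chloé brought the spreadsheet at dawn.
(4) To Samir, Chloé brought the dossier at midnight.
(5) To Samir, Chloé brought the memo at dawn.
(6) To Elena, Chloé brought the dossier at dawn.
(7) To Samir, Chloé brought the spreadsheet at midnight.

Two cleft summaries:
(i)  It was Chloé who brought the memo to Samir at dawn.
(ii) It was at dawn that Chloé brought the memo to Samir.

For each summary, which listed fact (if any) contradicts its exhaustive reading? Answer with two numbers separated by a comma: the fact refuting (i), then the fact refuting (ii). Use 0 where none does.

(i): focus "Chloé". Looking for thing = the memo, recipient = Samir, setting = at dawn with some other agent — fact (1) has Anton there. Refuted.
(ii): focus "at dawn". No fact shares agent = Chloé, thing = the memo, recipient = Samir with a different setting. 0.

1, 0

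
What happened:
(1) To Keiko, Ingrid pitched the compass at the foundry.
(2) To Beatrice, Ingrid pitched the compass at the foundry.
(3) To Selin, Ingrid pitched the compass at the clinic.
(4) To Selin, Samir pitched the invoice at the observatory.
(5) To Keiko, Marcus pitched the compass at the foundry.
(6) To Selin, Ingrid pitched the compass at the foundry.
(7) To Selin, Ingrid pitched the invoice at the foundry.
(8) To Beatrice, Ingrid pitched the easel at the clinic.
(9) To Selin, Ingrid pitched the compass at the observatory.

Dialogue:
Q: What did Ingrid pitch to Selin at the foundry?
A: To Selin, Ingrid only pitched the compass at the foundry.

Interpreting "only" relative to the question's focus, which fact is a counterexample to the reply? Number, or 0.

The question "What did ...?" targets the thing, so in the reply the focus falls on "the compass".
So "only" ranges over things; the rest (agent = Ingrid, recipient = Selin, setting = at the foundry) is presupposed.
Fact (7) keeps agent = Ingrid, recipient = Selin, setting = at the foundry but has thing = the invoice; that refutes the reply.
(Fact (3) would refute a reading with focus on the setting — but that is not what the question asks.)

7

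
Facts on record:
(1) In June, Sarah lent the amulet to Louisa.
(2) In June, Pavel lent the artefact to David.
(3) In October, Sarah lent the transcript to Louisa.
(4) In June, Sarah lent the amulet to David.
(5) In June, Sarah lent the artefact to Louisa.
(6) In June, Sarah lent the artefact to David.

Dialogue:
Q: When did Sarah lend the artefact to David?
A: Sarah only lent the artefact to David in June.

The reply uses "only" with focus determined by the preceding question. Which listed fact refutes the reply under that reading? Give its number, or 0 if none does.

The question "When did ...?" targets the setting, so in the reply the focus falls on "in June".
"Only" then excludes alternative settings while the background — same agent, thing, recipient (Sarah / the artefact / David) — is held fixed.
No fact keeps same agent, thing, recipient (Sarah / the artefact / David) while changing the setting; every other fact differs on something backgrounded. The reply stands.
(Fact (5) would refute a reading with focus on the recipient — but that is not what the question asks.)

0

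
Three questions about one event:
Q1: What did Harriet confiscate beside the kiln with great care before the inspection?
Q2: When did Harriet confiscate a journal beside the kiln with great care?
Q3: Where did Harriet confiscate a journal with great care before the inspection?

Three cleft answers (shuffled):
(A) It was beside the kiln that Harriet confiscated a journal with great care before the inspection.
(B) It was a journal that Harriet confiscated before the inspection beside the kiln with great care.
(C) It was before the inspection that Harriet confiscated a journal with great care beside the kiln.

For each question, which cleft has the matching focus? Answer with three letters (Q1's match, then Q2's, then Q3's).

BCA

Q1 asks about the direct object; cleft (B) focuses "a journal", which is the direct object — so Q1 → B.
Q2 asks about the time; cleft (C) focuses "before the inspection", which is the time — so Q2 → C.
Q3 asks about the location; cleft (A) focuses "beside the kiln", which is the location — so Q3 → A.
Mapping: Q1→B, Q2→C, Q3→A.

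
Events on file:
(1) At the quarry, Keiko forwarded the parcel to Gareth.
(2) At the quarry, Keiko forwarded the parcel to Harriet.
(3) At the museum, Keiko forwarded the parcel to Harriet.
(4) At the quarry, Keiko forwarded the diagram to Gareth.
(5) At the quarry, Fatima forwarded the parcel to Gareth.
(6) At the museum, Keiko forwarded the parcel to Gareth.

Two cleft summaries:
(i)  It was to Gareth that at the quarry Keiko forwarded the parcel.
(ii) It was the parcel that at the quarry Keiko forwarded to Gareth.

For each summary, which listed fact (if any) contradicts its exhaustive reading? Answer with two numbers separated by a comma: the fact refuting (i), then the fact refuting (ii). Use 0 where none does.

Summary (i) focuses "Gareth" (the recipient); background Keiko as agent and the parcel as thing and at the quarry as setting. Fact (2) matches that background with recipient = Harriet — refutes (i).
Summary (ii) focuses "the parcel" (the thing); background Keiko as agent and Gareth as recipient and at the quarry as setting. Fact (4) matches that background with thing = the diagram — refutes (ii).

2, 4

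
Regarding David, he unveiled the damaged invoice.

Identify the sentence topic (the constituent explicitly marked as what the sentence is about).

David

The construction explicitly marks "David" as what the sentence is about — the topic.
The remainder of the clause is the comment (what is said about the topic).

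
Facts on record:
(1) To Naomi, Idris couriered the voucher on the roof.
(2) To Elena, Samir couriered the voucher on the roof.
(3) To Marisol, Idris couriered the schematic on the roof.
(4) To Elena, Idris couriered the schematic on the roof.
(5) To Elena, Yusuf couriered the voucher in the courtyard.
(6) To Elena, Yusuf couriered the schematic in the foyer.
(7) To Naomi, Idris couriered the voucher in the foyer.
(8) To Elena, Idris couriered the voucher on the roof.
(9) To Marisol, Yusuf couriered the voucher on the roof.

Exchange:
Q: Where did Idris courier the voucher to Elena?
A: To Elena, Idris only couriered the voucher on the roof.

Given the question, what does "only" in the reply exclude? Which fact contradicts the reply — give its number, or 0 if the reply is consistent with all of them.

0

The question "Where did ...?" targets the setting, so in the reply the focus falls on "on the roof".
"Only" then excludes alternative settings while the background — agent = Idris, thing = the voucher, recipient = Elena — is held fixed.
No listed fact shares that background with another setting. Nothing contradicts the reply.
(Fact (4) would refute a reading with focus on the thing — but that is not what the question asks.)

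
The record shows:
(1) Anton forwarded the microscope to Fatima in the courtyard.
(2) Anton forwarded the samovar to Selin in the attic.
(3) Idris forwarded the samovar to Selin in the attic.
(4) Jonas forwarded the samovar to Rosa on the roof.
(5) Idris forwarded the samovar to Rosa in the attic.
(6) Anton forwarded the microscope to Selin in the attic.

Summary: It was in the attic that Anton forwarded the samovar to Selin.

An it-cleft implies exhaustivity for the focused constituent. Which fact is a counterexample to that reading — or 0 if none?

Focus of the cleft: "in the attic" (the setting). Presupposed background: same agent, thing, recipient (Anton / the samovar / Selin).
The exhaustive reading says no other setting fits that background.
No listed fact matches the background with a different setting. Exhaustivity holds.

0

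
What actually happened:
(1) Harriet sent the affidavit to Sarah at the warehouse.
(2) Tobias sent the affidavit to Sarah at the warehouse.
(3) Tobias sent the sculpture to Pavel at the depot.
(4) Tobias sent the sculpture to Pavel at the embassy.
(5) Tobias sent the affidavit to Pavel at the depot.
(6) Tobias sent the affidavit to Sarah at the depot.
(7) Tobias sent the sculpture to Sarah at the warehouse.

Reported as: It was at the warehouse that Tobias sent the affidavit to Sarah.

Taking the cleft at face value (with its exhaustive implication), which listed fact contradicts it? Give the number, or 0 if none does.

6

The cleft puts "at the warehouse" in focus and presupposes the open proposition with same agent, thing, recipient (Tobias / the affidavit / Sarah).
The exhaustive reading says no other setting fits that background.
But fact (6) also has same agent, thing, recipient (Tobias / the affidavit / Sarah), with setting = at the depot — so the exhaustive reading fails.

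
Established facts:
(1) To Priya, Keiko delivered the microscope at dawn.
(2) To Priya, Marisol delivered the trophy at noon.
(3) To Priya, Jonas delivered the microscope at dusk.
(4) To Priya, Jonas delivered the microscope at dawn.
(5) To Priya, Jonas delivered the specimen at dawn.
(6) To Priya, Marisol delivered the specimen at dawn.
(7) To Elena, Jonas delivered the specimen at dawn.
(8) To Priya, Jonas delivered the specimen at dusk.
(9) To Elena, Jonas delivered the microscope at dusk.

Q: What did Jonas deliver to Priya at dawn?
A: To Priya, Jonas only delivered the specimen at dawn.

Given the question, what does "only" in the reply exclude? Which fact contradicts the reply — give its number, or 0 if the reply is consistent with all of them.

4

Answering "What did ...?" puts focus on the thing — here, "the specimen".
So "only" ranges over things; the rest (agent = Jonas, recipient = Priya, setting = at dawn) is presupposed.
Fact (4) shares the background with a different thing (the microscope) — counterexample.
(Fact (8) would refute a reading with focus on the setting — but that is not what the question asks.)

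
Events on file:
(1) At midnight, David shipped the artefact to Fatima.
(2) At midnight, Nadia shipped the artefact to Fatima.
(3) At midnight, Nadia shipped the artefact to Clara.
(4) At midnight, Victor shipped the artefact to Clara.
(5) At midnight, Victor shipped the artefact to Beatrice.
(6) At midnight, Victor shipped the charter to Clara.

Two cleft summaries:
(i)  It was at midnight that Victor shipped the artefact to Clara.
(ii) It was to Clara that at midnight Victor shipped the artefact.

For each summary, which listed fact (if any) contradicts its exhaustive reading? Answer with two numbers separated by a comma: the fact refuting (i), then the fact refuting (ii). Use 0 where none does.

0, 5

(i): focus "at midnight". No fact shares Victor as agent and the artefact as thing and Clara as recipient with a different setting. 0.
(ii): focus "Clara". Looking for Victor as agent and the artefact as thing and at midnight as setting with some other recipient — fact (5) has Beatrice there. Refuted.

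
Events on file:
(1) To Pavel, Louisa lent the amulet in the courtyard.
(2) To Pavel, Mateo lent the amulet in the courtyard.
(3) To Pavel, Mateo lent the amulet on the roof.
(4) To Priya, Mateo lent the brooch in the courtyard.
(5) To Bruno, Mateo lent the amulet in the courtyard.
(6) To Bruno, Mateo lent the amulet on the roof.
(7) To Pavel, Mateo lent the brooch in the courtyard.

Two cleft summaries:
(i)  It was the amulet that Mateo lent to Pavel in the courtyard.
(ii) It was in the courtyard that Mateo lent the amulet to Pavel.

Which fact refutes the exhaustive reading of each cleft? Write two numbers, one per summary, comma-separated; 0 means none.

7, 3

(i): focus "the amulet". Looking for same agent, recipient, setting (Mateo / Pavel / in the courtyard) with some other thing — fact (7) has the brooch there. Refuted.
(ii): focus "in the courtyard". Looking for same agent, thing, recipient (Mateo / the amulet / Pavel) with some other setting — fact (3) has on the roof there. Refuted.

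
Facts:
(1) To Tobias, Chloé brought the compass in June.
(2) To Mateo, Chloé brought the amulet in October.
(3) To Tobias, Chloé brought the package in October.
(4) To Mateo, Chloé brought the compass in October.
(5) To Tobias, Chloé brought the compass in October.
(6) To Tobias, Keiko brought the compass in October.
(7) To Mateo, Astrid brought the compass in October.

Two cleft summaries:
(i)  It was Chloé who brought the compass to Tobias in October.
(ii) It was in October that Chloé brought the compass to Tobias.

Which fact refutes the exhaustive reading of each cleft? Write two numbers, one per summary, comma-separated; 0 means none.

6, 1

Summary (i) focuses "Chloé" (the agent); background thing = the compass, recipient = Tobias, setting = in October. Fact (6) matches that background with agent = Keiko — refutes (i).
Summary (ii) focuses "in October" (the setting); background agent = Chloé, thing = the compass, recipient = Tobias. Fact (1) matches that background with setting = in June — refutes (ii).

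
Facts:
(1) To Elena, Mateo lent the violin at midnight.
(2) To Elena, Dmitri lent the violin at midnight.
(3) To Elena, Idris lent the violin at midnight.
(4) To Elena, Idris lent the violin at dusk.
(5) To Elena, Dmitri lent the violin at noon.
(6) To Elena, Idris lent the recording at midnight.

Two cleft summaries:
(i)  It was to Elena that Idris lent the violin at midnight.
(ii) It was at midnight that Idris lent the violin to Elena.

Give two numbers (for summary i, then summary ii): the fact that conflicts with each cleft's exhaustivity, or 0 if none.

(i): focus "Elena". No fact shares Idris as agent and the violin as thing and at midnight as setting with a different recipient. 0.
(ii): focus "at midnight". Looking for Idris as agent and the violin as thing and Elena as recipient with some other setting — fact (4) has at dusk there. Refuted.

0, 4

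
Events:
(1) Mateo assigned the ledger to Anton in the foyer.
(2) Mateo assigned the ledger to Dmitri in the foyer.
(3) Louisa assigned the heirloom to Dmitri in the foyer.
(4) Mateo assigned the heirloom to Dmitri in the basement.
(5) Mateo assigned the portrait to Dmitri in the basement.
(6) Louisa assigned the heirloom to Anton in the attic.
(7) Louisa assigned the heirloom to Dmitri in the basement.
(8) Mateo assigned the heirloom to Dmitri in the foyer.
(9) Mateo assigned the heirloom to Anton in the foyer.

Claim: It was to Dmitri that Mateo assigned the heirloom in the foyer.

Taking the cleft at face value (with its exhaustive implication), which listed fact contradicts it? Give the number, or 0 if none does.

The cleft puts "Dmitri" in focus and presupposes the open proposition with Mateo as agent and the heirloom as thing and in the foyer as setting.
The exhaustive reading says no other recipient fits that background.
But fact (9) also has Mateo as agent and the heirloom as thing and in the foyer as setting, with recipient = Anton — so the exhaustive reading fails.

9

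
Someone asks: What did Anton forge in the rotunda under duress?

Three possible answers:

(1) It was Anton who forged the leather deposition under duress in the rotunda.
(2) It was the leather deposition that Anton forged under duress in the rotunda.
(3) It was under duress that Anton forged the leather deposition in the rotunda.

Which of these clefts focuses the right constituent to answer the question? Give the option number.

2

The question word "what" targets the direct object.
Option (1) clefts "Anton" — the subject (agent), not what was asked.
Option (2) clefts "the leather deposition" — that matches what the question asks about.
Option (3) clefts "under duress" — the manner, not what was asked.
So the congruent reply is (2).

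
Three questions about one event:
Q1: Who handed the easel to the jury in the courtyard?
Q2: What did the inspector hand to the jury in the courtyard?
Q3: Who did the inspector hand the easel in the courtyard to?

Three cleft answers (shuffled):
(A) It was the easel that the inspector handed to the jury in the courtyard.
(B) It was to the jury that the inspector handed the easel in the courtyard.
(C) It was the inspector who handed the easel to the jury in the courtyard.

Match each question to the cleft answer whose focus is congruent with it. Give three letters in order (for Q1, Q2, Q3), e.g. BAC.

CAB

Q1 asks about the subject (agent); cleft (C) focuses "the inspector", which is the subject (agent) — so Q1 → C.
Q2 asks about the direct object; cleft (A) focuses "the easel", which is the direct object — so Q2 → A.
Q3 asks about the recipient; cleft (B) focuses "to the jury", which is the recipient — so Q3 → B.
Mapping: Q1→C, Q2→A, Q3→B.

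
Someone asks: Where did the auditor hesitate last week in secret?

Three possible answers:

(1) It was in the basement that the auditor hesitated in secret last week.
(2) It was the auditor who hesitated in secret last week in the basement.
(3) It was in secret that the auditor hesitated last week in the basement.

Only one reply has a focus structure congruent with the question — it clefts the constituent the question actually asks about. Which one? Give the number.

1

The question word "where" targets the location.
Option (1) clefts "in the basement" — that matches what the question asks about.
Option (2) clefts "the auditor" — the subject (agent), not what was asked.
Option (3) clefts "in secret" — the manner, not what was asked.
So the congruent reply is (1).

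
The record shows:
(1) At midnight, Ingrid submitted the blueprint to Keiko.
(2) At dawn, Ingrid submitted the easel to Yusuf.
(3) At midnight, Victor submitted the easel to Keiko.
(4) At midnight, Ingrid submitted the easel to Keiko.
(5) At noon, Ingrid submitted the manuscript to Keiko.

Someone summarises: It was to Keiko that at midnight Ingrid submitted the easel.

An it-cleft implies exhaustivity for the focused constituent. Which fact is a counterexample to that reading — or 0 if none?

The cleft puts "Keiko" in focus and presupposes the open proposition with same agent, thing, setting (Ingrid / the easel / at midnight).
Exhaustivity: Keiko is the only recipient satisfying that background.
No listed fact matches the background with a different recipient. Exhaustivity holds.

0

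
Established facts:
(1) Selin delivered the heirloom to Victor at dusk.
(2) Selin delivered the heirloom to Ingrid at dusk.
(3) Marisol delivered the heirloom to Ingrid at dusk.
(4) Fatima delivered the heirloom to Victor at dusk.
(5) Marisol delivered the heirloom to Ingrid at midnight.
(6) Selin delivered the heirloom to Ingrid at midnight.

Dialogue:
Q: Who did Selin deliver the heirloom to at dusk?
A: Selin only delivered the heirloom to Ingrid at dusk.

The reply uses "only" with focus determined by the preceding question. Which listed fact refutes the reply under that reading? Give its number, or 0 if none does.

The question "Who did ... to ...?" targets the recipient, so in the reply the focus falls on "Ingrid".
So "only" ranges over recipients; the rest (same agent, thing, setting (Selin / the heirloom / at dusk)) is presupposed.
Fact (1) keeps same agent, thing, setting (Selin / the heirloom / at dusk) but has recipient = Victor; that refutes the reply.
(Fact (6) would refute a reading with focus on the setting — but that is not what the question asks.)

1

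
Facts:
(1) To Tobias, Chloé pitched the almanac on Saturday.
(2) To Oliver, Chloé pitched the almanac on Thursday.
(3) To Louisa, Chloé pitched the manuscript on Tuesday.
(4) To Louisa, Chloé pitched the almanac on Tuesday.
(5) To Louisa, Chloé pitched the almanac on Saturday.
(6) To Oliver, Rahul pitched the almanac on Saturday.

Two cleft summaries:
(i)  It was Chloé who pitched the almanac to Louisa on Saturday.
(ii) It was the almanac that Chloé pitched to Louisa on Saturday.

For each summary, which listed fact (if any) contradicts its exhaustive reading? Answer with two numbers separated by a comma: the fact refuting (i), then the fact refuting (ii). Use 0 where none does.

0, 0

Summary (i) focuses "Chloé" (the agent); background the almanac as thing and Louisa as recipient and on Saturday as setting. No fact matches that background with a different agent, so 0.
Summary (ii) focuses "the almanac" (the thing); background Chloé as agent and Louisa as recipient and on Saturday as setting. No fact matches that background with a different thing, so 0.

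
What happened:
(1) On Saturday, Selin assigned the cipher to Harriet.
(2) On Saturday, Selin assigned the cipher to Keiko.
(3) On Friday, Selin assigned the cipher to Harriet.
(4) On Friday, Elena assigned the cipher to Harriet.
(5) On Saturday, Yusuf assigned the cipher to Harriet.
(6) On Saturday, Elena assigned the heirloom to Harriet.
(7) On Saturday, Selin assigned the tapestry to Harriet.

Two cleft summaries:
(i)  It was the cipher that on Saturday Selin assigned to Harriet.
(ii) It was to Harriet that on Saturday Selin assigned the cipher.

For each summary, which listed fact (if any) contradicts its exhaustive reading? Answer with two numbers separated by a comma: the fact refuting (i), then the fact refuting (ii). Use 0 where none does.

(i): focus "the cipher". Looking for same agent, recipient, setting (Selin / Harriet / on Saturday) with some other thing — fact (7) has the tapestry there. Refuted.
(ii): focus "Harriet". Looking for same agent, thing, setting (Selin / the cipher / on Saturday) with some other recipient — fact (2) has Keiko there. Refuted.

7, 2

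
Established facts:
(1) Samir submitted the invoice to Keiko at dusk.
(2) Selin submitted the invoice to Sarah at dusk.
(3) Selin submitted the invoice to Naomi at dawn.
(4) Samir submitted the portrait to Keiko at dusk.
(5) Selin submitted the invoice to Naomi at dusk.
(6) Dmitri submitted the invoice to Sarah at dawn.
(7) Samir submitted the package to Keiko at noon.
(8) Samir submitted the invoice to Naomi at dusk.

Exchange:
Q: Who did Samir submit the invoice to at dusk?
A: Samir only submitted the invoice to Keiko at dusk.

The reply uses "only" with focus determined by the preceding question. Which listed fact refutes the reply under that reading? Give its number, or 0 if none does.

Answering "Who did ... to ...?" puts focus on the recipient — here, "Keiko".
"Only" then excludes alternative recipients while the background — Samir as agent and the invoice as thing and at dusk as setting — is held fixed.
Fact (8) shares the background with a different recipient (Naomi) — counterexample.
(Fact (4) would refute a reading with focus on the thing — but that is not what the question asks.)

8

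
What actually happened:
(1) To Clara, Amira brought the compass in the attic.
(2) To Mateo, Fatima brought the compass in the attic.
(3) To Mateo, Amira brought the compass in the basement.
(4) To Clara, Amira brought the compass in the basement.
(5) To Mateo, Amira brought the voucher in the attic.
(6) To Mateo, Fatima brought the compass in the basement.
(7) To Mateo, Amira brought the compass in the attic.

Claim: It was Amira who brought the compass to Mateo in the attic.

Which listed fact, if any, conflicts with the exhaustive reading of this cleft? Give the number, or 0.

Focus of the cleft: "Amira" (the agent). Presupposed background: the compass as thing and Mateo as recipient and in the attic as setting.
The exhaustive reading says no other agent fits that background.
Fact (2) shares the background but with agent = Fatima; exhaustivity is violated.

2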